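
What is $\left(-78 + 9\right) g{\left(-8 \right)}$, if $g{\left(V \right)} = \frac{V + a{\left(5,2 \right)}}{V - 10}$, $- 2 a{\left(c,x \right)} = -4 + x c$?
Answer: $- \frac{253}{6} \approx -42.167$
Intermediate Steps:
$a{\left(c,x \right)} = 2 - \frac{c x}{2}$ ($a{\left(c,x \right)} = - \frac{-4 + x c}{2} = - \frac{-4 + c x}{2} = 2 - \frac{c x}{2}$)
$g{\left(V \right)} = \frac{-3 + V}{-10 + V}$ ($g{\left(V \right)} = \frac{V + \left(2 - \frac{5}{2} \cdot 2\right)}{V - 10} = \frac{V + \left(2 - 5\right)}{-10 + V} = \frac{V - 3}{-10 + V} = \frac{-3 + V}{-10 + V}$)
$\left(-78 + 9\right) g{\left(-8 \right)} = \left(-78 + 9\right) \frac{-3 - 8}{-10 - 8} = - 69 \frac{1}{-18} \left(-11\right) = - 69 \left(\left(- \frac{1}{18}\right) \left(-11\right)\right) = \left(-69\right) \frac{11}{18} = - \frac{253}{6}$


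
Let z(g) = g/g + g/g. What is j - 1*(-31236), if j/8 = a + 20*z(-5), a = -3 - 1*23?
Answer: 31348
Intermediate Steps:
z(g) = 2 (z(g) = 1 + 1 = 2)
a = -26 (a = -3 - 23 = -26)
j = 112 (j = 8*(-26 + 20*2) = 8*(-26 + 40) = 8*14 = 112)
j - 1*(-31236) = 112 - 1*(-31236) = 112 + 31236 = 31348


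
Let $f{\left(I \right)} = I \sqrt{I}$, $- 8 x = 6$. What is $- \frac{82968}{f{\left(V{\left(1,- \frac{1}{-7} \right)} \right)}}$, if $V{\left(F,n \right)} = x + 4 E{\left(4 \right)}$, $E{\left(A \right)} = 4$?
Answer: $- \frac{663744 \sqrt{61}}{3721} \approx -1393.2$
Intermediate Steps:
$x = - \frac{3}{4}$ ($x = \left(- \frac{1}{8}\right) 6 = - \frac{3}{4} \approx -0.75$)
$V{\left(F,n \right)} = \frac{61}{4}$ ($V{\left(F,n \right)} = - \frac{3}{4} + 4 \cdot 4 = - \frac{3}{4} + 16 = \frac{61}{4}$)
$f{\left(I \right)} = I^{\frac{3}{2}}$
$- \frac{82968}{f{\left(V{\left(1,- \frac{1}{-7} \right)} \right)}} = - \frac{82968}{\left(\frac{61}{4}\right)^{\frac{3}{2}}} = - \frac{82968}{\frac{61}{8} \sqrt{61}} = - 82968 \frac{8 \sqrt{61}}{3721} = - \frac{663744 \sqrt{61}}{3721}$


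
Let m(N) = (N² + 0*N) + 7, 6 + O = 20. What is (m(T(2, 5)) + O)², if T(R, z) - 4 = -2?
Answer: 625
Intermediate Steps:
O = 14 (O = -6 + 20 = 14)
T(R, z) = 2 (T(R, z) = 4 - 2 = 2)
m(N) = 7 + N² (m(N) = (N² + 0) + 7 = N² + 7 = 7 + N²)
(m(T(2, 5)) + O)² = ((7 + 2²) + 14)² = ((7 + 4) + 14)² = (11 + 14)² = 25² = 625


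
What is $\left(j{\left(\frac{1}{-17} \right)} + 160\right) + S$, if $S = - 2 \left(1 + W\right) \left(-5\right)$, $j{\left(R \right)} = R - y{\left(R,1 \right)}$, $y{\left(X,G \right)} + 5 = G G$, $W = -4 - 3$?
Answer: $\frac{1767}{17} \approx 103.94$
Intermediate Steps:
$W = -7$
$y{\left(X,G \right)} = -5 + G^{2}$ ($y{\left(X,G \right)} = -5 + G G = -5 + G^{2}$)
$j{\left(R \right)} = 4 + R$ ($j{\left(R \right)} = R - \left(-5 + 1^{2}\right) = R - \left(-5 + 1\right) = R - -4 = R + 4 = 4 + R$)
$S = -60$ ($S = - 2 \left(1 - 7\right) \left(-5\right) = \left(-2\right) \left(-6\right) \left(-5\right) = 12 \left(-5\right) = -60$)
$\left(j{\left(\frac{1}{-17} \right)} + 160\right) + S = \left(\left(4 + \frac{1}{-17}\right) + 160\right) - 60 = \left(\left(4 - \frac{1}{17}\right) + 160\right) - 60 = \left(\frac{67}{17} + 160\right) - 60 = \frac{2787}{17} - 60 = \frac{1767}{17}$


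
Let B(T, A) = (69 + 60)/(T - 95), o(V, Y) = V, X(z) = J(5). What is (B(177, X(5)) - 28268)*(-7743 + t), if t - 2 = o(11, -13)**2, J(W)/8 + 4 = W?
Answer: 8830997070/41 ≈ 2.1539e+8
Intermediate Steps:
J(W) = -32 + 8*W
X(z) = 8 (X(z) = -32 + 8*5 = -32 + 40 = 8)
t = 123 (t = 2 + 11**2 = 2 + 121 = 123)
B(T, A) = 129/(-95 + T)
(B(177, X(5)) - 28268)*(-7743 + t) = (129/(-95 + 177) - 28268)*(-7743 + 123) = (129/82 - 28268)*(-7620) = -2317847/82*(-7620) = 8830997070/41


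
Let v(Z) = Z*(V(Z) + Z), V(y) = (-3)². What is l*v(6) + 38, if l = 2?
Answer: 218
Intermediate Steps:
V(y) = 9
v(Z) = Z*(9 + Z)
l*v(6) + 38 = 2*(6*(9 + 6)) + 38 = 2*(6*15) + 38 = 2*90 + 38 = 180 + 38 = 218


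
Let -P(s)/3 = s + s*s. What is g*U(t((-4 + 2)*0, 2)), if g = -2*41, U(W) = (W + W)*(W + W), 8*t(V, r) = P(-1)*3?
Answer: 0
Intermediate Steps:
P(s) = -3*s - 3*s**2 (P(s) = -3*(s + s*s) = -3*(s + s**2) = -3*s - 3*s**2)
t(V, r) = 0 (t(V, r) = (-3*(-1)*(1 - 1)*3)/8 = (-3*(-1)*0*3)/8 = (0*3)/8 = (1/8)*0 = 0)
U(W) = 4*W**2 (U(W) = (2*W)*(2*W) = 4*W**2)
g = -82
g*U(t((-4 + 2)*0, 2)) = -328*0**2 = -328*0 = -82*0 = 0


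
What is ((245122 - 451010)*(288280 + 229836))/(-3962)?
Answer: 53336933504/1981 ≈ 2.6924e+7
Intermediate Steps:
((245122 - 451010)*(288280 + 229836))/(-3962) = -205888*518116*(-1/3962) = -106673867008*(-1/3962) = 53336933504/1981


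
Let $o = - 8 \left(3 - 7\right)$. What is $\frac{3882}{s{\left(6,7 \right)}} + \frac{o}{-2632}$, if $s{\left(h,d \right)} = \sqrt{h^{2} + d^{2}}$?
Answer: $- \frac{4}{329} + \frac{3882 \sqrt{85}}{85} \approx 421.05$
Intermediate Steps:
$s{\left(h,d \right)} = \sqrt{d^{2} + h^{2}}$
$o = 32$ ($o = \left(-8\right) \left(-4\right) = 32$)
$\frac{3882}{s{\left(6,7 \right)}} + \frac{o}{-2632} = \frac{3882}{\sqrt{7^{2} + 6^{2}}} + \frac{32}{-2632} = \frac{3882}{\sqrt{49 + 36}} + 32 \left(- \frac{1}{2632}\right) = \frac{3882}{\sqrt{85}} - \frac{4}{329} = 3882 \frac{\sqrt{85}}{85} - \frac{4}{329} = \frac{3882 \sqrt{85}}{85} - \frac{4}{329} = - \frac{4}{329} + \frac{3882 \sqrt{85}}{85}$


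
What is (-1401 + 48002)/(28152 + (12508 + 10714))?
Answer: 46601/51374 ≈ 0.90709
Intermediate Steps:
(-1401 + 48002)/(28152 + (12508 + 10714)) = 46601/(28152 + 23222) = 46601/51374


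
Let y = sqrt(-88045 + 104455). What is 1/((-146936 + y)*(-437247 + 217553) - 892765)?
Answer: 32280064819/1042001792682747336001 + 219694*sqrt(16410)/1042001792682747336001 ≈ 3.1006e-11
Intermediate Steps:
y = sqrt(16410) ≈ 128.10
1/((-146936 + y)*(-437247 + 217553) - 892765) = 1/((-146936 + sqrt(16410))*(-437247 + 217553) - 892765) = 1/((-146936 + sqrt(16410))*(-219694) - 892765) = 1/((32280957584 - 219694*sqrt(16410)) - 892765) = 1/(32280064819 - 219694*sqrt(16410))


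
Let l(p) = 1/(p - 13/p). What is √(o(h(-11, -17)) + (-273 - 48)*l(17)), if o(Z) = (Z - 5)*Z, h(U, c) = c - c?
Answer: I*√41837/46 ≈ 4.4465*I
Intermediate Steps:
h(U, c) = 0
o(Z) = Z*(-5 + Z) (o(Z) = (-5 + Z)*Z = Z*(-5 + Z))
√(o(h(-11, -17)) + (-273 - 48)*l(17)) = √(0*(-5 + 0) + (-273 - 48)*(17/(-13 + 17²))) = √(0*(-5) - 5457/(-13 + 289)) = √(0 - 5457/276) = √(0 - 321*17/276) = √(0 - 1819/92) = √(-1819/92) = I*√41837/46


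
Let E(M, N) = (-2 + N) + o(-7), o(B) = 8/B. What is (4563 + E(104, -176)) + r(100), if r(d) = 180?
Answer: 31947/7 ≈ 4563.9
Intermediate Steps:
E(M, N) = -22/7 + N (E(M, N) = (-2 + N) + 8/(-7) = (-2 + N) + 8*(-1/7) = (-2 + N) - 8/7 = -22/7 + N)
(4563 + E(104, -176)) + r(100) = (4563 + (-22/7 - 176)) + 180 = (4563 - 1254/7) + 180 = 30687/7 + 180 = 31947/7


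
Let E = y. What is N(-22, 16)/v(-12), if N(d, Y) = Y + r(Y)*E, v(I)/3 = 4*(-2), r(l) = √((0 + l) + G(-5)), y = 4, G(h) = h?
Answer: -⅔ - √11/6 ≈ -1.2194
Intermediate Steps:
r(l) = √(-5 + l) (r(l) = √((0 + l) - 5) = √(l - 5) = √(-5 + l))
v(I) = -24 (v(I) = 3*(4*(-2)) = 3*(-8) = -24)
E = 4
N(d, Y) = Y + 4*√(-5 + Y) (N(d, Y) = Y + √(-5 + Y)*4 = Y + 4*√(-5 + Y))
N(-22, 16)/v(-12) = (16 + 4*√(-5 + 16))/(-24) = (16 + 4*√11)*(-1/24) = -⅔ - √11/6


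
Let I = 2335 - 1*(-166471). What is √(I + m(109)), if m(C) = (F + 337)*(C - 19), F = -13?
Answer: 31*√206 ≈ 444.93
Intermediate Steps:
I = 168806 (I = 2335 + 166471 = 168806)
m(C) = -6156 + 324*C (m(C) = (-13 + 337)*(C - 19) = 324*(-19 + C) = -6156 + 324*C)
√(I + m(109)) = √(168806 + (-6156 + 324*109)) = √(168806 + (-6156 + 35316)) = √(168806 + 29160) = √197966 = 31*√206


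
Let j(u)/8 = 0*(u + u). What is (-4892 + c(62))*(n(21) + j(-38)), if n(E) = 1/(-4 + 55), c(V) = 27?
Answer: -4865/51 ≈ -95.392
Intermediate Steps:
j(u) = 0 (j(u) = 8*(0*(u + u)) = 8*(0*(2*u)) = 8*0 = 0)
n(E) = 1/51
(-4892 + c(62))*(n(21) + j(-38)) = (-4892 + 27)*(1/51 + 0) = -4865*1/51 = -4865/51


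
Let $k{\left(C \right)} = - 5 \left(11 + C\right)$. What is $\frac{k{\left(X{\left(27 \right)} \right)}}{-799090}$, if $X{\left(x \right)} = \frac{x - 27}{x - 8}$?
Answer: $\frac{11}{159818} \approx 6.8828 \cdot 10^{-5}$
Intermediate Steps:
$X{\left(x \right)} = \frac{-27 + x}{-8 + x}$
$k{\left(C \right)} = -55 - 5 C$
$\frac{k{\left(X{\left(27 \right)} \right)}}{-799090} = \frac{-55 - 5 \frac{-27 + 27}{-8 + 27}}{-799090} = \left(-55 - 5 \cdot \frac{1}{19} \cdot 0\right) \left(- \frac{1}{799090}\right) = \left(-55 - 0\right) \left(- \frac{1}{799090}\right) = \left(-55 + 0\right) \left(- \frac{1}{799090}\right) = \left(-55\right) \left(- \frac{1}{799090}\right) = \frac{11}{159818}$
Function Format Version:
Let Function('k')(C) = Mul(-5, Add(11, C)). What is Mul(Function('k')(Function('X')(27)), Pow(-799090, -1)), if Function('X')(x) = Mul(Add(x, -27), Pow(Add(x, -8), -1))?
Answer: Rational(11, 159818) ≈ 6.8828e-5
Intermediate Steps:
Function('X')(x) = Mul(Pow(Add(-8, x), -1), Add(-27, x)) (Function('X')(x) = Mul(Add(-27, x), Pow(Add(-8, x), -1)) = Mul(Pow(Add(-8, x), -1), Add(-27, x)))
Function('k')(C) = Add(-55, Mul(-5, C))
Mul(Function('k')(Function('X')(27)), Pow(-799090, -1)) = Mul(Add(-55, Mul(-5, Mul(Pow(Add(-8, 27), -1), Add(-27, 27)))), Pow(-799090, -1)) = Mul(Add(-55, Mul(-5, Mul(Pow(19, -1), 0))), Rational(-1, 799090)) = Mul(Add(-55, Mul(-5, Mul(Rational(1, 19), 0))), Rational(-1, 799090)) = Mul(Add(-55, Mul(-5, 0)), Rational(-1, 799090)) = Mul(Add(-55, 0), Rational(-1, 799090)) = Mul(-55, Rational(-1, 799090)) = Rational(11, 159818)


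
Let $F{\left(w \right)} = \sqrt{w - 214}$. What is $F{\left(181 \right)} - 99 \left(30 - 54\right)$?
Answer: $2376 + i \sqrt{33} \approx 2376.0 + 5.7446 i$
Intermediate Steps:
$F{\left(w \right)} = \sqrt{-214 + w}$
$F{\left(181 \right)} - 99 \left(30 - 54\right) = \sqrt{-214 + 181} - 99 \left(30 - 54\right) = \sqrt{-33} - -2376 = i \sqrt{33} + 2376 = 2376 + i \sqrt{33}$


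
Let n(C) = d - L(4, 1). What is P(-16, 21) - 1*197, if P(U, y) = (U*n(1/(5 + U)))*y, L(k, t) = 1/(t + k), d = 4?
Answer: -7369/5 ≈ -1473.8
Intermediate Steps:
L(k, t) = 1/(k + t)
n(C) = 19/5 (n(C) = 4 - 1/(4 + 1) = 4 - 1/5 = 19/5)
P(U, y) = 19*U*y/5 (P(U, y) = (U*(19/5))*y = (19*U/5)*y = 19*U*y/5)
P(-16, 21) - 1*197 = (19/5)*(-16)*21 - 1*197 = -6384/5 - 197 = -7369/5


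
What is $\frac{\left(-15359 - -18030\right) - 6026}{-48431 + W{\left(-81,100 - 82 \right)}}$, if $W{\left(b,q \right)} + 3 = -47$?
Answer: $\frac{3355}{48481} \approx 0.069202$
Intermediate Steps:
$W{\left(b,q \right)} = -50$ ($W{\left(b,q \right)} = -3 - 47 = -50$)
$\frac{\left(-15359 - -18030\right) - 6026}{-48431 + W{\left(-81,100 - 82 \right)}} = \frac{\left(-15359 - -18030\right) - 6026}{-48431 - 50} = \frac{\left(-15359 + 18030\right) - 6026}{-48481} = \left(2671 - 6026\right) \left(- \frac{1}{48481}\right) = \left(-3355\right) \left(- \frac{1}{48481}\right) = \frac{3355}{48481}$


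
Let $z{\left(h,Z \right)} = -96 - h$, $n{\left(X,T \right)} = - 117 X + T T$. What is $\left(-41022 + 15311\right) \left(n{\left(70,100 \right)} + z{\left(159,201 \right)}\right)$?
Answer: $-39980605$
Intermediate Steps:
$n{\left(X,T \right)} = T^{2} - 117 X$ ($n{\left(X,T \right)} = - 117 X + T^{2} = T^{2} - 117 X$)
$\left(-41022 + 15311\right) \left(n{\left(70,100 \right)} + z{\left(159,201 \right)}\right) = \left(-41022 + 15311\right) \left(\left(100^{2} - 8190\right) - 255\right) = - 25711 \left(\left(10000 - 8190\right) - 255\right) = - 25711 \left(1810 - 255\right) = \left(-25711\right) 1555 = -39980605$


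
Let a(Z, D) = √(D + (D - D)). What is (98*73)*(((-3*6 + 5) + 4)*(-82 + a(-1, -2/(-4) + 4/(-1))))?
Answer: 5279652 - 32193*I*√14 ≈ 5.2796e+6 - 1.2046e+5*I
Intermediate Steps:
a(Z, D) = √D (a(Z, D) = √(D + 0) = √D)
(98*73)*(((-3*6 + 5) + 4)*(-82 + a(-1, -2/(-4) + 4/(-1)))) = (98*73)*(((-3*6 + 5) + 4)*(-82 + √(-2/(-4) + 4/(-1)))) = 7154*(((-18 + 5) + 4)*(-82 + √(-2*(-¼) + 4*(-1)))) = 7154*((-13 + 4)*(-82 + √(½ - 4))) = 7154*(-9*(-82 + √(-7/2))) = 7154*(-9*(-82 + I*√14/2)) = 7154*(738 - 9*I*√14/2) = 5279652 - 32193*I*√14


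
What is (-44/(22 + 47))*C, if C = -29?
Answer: 1276/69 ≈ 18.493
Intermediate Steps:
(-44/(22 + 47))*C = (-44/(22 + 47))*(-29) = (-44/69)*(-29) = ((1/69)*(-44))*(-29) = -44/69*(-29) = 1276/69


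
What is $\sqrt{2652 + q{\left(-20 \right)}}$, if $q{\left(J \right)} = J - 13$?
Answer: $3 \sqrt{291} \approx 51.176$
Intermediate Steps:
$q{\left(J \right)} = -13 + J$
$\sqrt{2652 + q{\left(-20 \right)}} = \sqrt{2652 - 33} = \sqrt{2619} = 3 \sqrt{291}$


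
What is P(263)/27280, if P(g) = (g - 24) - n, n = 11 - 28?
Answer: 16/1705 ≈ 0.0093842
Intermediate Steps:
n = -17
P(g) = -7 + g (P(g) = (g - 24) - 1*(-17) = (-24 + g) + 17 = -7 + g)
P(263)/27280 = (-7 + 263)/27280 = 256*(1/27280) = 16/1705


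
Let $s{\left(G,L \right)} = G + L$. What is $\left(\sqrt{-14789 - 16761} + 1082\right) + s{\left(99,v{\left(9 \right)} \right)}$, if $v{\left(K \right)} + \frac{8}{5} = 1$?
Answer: $\frac{5902}{5} + 5 i \sqrt{1262} \approx 1180.4 + 177.62 i$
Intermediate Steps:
$v{\left(K \right)} = - \frac{3}{5}$ ($v{\left(K \right)} = - \frac{8}{5} + 1 = - \frac{3}{5}$)
$\left(\sqrt{-14789 - 16761} + 1082\right) + s{\left(99,v{\left(9 \right)} \right)} = \left(\sqrt{-14789 - 16761} + 1082\right) + \left(99 - \frac{3}{5}\right) = \left(\sqrt{-31550} + 1082\right) + \frac{492}{5} = \left(5 i \sqrt{1262} + 1082\right) + \frac{492}{5} = \left(1082 + 5 i \sqrt{1262}\right) + \frac{492}{5} = \frac{5902}{5} + 5 i \sqrt{1262}$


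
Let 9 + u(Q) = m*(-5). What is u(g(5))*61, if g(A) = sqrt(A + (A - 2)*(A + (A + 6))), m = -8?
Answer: 1891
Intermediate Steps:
g(A) = sqrt(A + (-2 + A)*(6 + 2*A)) (g(A) = sqrt(A + (-2 + A)*(A + (6 + A))) = sqrt(A + (-2 + A)*(6 + 2*A)))
u(Q) = 31 (u(Q) = -9 - 8*(-5) = -9 + 40 = 31)
u(g(5))*61 = 31*61 = 1891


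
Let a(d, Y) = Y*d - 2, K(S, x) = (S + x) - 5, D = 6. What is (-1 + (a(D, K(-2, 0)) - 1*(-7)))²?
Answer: 1444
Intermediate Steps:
K(S, x) = -5 + S + x
a(d, Y) = -2 + Y*d
(-1 + (a(D, K(-2, 0)) - 1*(-7)))² = (-1 + ((-2 + (-5 - 2 + 0)*6) - 1*(-7)))² = (-1 + ((-2 - 7*6) + 7))² = (-1 + ((-2 - 42) + 7))² = (-1 + (-44 + 7))² = (-1 - 37)² = (-38)² = 1444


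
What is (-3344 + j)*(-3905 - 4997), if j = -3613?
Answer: 61931214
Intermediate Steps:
(-3344 + j)*(-3905 - 4997) = (-3344 - 3613)*(-3905 - 4997) = -6957*(-8902) = 61931214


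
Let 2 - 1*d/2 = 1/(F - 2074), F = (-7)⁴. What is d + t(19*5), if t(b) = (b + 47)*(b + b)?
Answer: 8823766/327 ≈ 26984.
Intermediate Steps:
F = 2401
t(b) = 2*b*(47 + b) (t(b) = (47 + b)*(2*b) = 2*b*(47 + b))
d = 1306/327 (d = 4 - 2/(2401 - 2074) = 4 - 2/327 = 1306/327 ≈ 3.9939)
d + t(19*5) = 1306/327 + 2*(19*5)*(47 + 19*5) = 1306/327 + 2*95*(47 + 95) = 1306/327 + 2*95*142 = 1306/327 + 26980 = 8823766/327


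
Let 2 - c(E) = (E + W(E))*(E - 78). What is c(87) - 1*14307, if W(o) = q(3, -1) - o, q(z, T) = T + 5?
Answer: -14341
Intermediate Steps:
q(z, T) = 5 + T
W(o) = 4 - o (W(o) = (5 - 1) - o = 4 - o)
c(E) = 314 - 4*E (c(E) = 2 - (E + (4 - E))*(E - 78) = 2 - 4*(-78 + E) = 2 - (-312 + 4*E) = 2 + (312 - 4*E) = 314 - 4*E)
c(87) - 1*14307 = (314 - 4*87) - 1*14307 = (314 - 348) - 14307 = -34 - 14307 = -14341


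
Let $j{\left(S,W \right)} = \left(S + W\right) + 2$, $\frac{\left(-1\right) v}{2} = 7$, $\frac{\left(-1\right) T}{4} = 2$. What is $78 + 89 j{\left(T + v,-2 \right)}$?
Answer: $-1880$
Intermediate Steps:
$T = -8$ ($T = \left(-4\right) 2 = -8$)
$v = -14$ ($v = \left(-2\right) 7 = -14$)
$j{\left(S,W \right)} = 2 + S + W$
$78 + 89 j{\left(T + v,-2 \right)} = 78 + 89 \left(2 - 22 - 2\right) = 78 + 89 \left(-22\right) = 78 - 1958 = -1880$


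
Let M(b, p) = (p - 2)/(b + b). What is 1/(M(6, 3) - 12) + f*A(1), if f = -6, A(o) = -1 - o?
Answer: 1704/143 ≈ 11.916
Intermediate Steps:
M(b, p) = (-2 + p)/(2*b) (M(b, p) = (-2 + p)/((2*b)) = (-2 + p)*(1/(2*b)) = (-2 + p)/(2*b))
1/(M(6, 3) - 12) + f*A(1) = 1/((½)*(-2 + 3)/6 - 12) - 6*(-1 - 1*1) = 1/((½)*(⅙)*1 - 12) - 6*(-1 - 1) = 1/(1/12 - 12) - 6*(-2) = 1/(-143/12) + 12 = -12/143 + 12 = 1704/143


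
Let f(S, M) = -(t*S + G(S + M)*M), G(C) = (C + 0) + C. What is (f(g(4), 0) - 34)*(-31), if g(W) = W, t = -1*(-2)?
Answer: 1302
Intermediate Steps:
t = 2
G(C) = 2*C (G(C) = C + C = 2*C)
f(S, M) = -2*S - M*(2*M + 2*S) (f(S, M) = -(2*S + (2*(S + M))*M) = -(2*S + (2*(M + S))*M) = -(2*S + (2*M + 2*S)*M) = -(2*S + M*(2*M + 2*S)) = -2*S - M*(2*M + 2*S))
(f(g(4), 0) - 34)*(-31) = ((-2*4 - 2*0*(0 + 4)) - 34)*(-31) = ((-8 - 2*0*4) - 34)*(-31) = ((-8 + 0) - 34)*(-31) = (-8 - 34)*(-31) = -42*(-31) = 1302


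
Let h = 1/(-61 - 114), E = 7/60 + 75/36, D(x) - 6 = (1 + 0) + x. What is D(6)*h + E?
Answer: 372/175 ≈ 2.1257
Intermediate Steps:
D(x) = 7 + x (D(x) = 6 + ((1 + 0) + x) = 6 + (1 + x) = 7 + x)
E = 11/5 (E = 7*(1/60) + 75*(1/36) = 7/60 + 25/12 = 11/5 ≈ 2.2000)
h = -1/175 (h = 1/(-175) = -1/175 ≈ -0.0057143)
D(6)*h + E = (7 + 6)*(-1/175) + 11/5 = 13*(-1/175) + 11/5 = -13/175 + 11/5 = 372/175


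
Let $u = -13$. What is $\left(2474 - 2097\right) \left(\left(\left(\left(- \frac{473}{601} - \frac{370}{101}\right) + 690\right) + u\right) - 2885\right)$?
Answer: $- \frac{50630327527}{60701} \approx -8.3409 \cdot 10^{5}$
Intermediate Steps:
$\left(2474 - 2097\right) \left(\left(\left(\left(- \frac{473}{601} - \frac{370}{101}\right) + 690\right) + u\right) - 2885\right) = \left(2474 - 2097\right) \left(\left(\left(\left(- \frac{473}{601} - \frac{370}{101}\right) + 690\right) - 13\right) - 2885\right) = 377 \left(\left(\left(\left(\left(-473\right) \frac{1}{601} - \frac{370}{101}\right) + 690\right) - 13\right) - 2885\right) = 377 \left(\left(\left(\left(- \frac{473}{601} - \frac{370}{101}\right) + 690\right) - 13\right) - 2885\right) = 377 \left(\left(\left(- \frac{270143}{60701} + 690\right) - 13\right) - 2885\right) = 377 \left(\left(\frac{41613547}{60701} - 13\right) - 2885\right) = 377 \left(\frac{40824434}{60701} - 2885\right) = 377 \left(- \frac{134297951}{60701}\right) = - \frac{50630327527}{60701}$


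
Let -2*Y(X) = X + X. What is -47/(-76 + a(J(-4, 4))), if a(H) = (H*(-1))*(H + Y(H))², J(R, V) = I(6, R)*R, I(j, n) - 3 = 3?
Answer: 47/76 ≈ 0.61842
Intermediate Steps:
I(j, n) = 6 (I(j, n) = 3 + 3 = 6)
Y(X) = -X (Y(X) = -(X + X)/2 = -X)
J(R, V) = 6*R
a(H) = 0 (a(H) = (H*(-1))*(H - H)² = -H*0² = -H*0 = 0)
-47/(-76 + a(J(-4, 4))) = -47/(-76 + 0) = -47/(-76) = -47*(-1/76) = 47/76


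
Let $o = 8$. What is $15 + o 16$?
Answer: $143$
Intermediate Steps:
$15 + o 16 = 15 + 8 \cdot 16 = 15 + 128 = 143$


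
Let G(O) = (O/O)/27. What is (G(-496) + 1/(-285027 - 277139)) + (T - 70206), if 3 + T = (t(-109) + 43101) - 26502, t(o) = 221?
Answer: -810363413359/15178482 ≈ -53389.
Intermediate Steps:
T = 16817 (T = -3 + ((221 + 43101) - 26502) = -3 + (43322 - 26502) = -3 + 16820 = 16817)
G(O) = 1/27 (G(O) = 1*(1/27) = 1/27)
(G(-496) + 1/(-285027 - 277139)) + (T - 70206) = (1/27 + 1/(-285027 - 277139)) + (16817 - 70206) = (1/27 + 1/(-562166)) - 53389 = (1/27 - 1/562166) - 53389 = 562139/15178482 - 53389 = -810363413359/15178482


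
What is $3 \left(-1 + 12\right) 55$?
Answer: $1815$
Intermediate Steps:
$3 \left(-1 + 12\right) 55 = 3 \cdot 11 \cdot 55 = 33 \cdot 55 = 1815$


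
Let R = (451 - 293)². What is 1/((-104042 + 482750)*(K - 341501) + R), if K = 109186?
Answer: -1/87979524056 ≈ -1.1366e-11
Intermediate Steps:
R = 24964 (R = 158² = 24964)
1/((-104042 + 482750)*(K - 341501) + R) = 1/((-104042 + 482750)*(109186 - 341501) + 24964) = 1/(378708*(-232315) + 24964) = 1/(-87979549020 + 24964) = 1/(-87979524056) = -1/87979524056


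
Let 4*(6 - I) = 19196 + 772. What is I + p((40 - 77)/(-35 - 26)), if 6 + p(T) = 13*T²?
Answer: -18557435/3721 ≈ -4987.2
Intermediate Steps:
p(T) = -6 + 13*T²
I = -4986 (I = 6 - (19196 + 772)/4 = 6 - ¼*19968 = 6 - 4992 = -4986)
I + p((40 - 77)/(-35 - 26)) = -4986 + (-6 + 13*((40 - 77)/(-35 - 26))²) = -4986 + (-6 + 13*(-37/(-61))²) = -4986 + (-6 + 13*(-37*(-1/61))²) = -4986 + (-6 + 13*(37/61)²) = -4986 + (-6 + 13*(1369/3721)) = -4986 + (-6 + 17797/3721) = -4986 - 4529/3721 = -18557435/3721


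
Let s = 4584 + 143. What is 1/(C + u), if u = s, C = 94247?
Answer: 1/98974 ≈ 1.0104e-5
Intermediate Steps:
s = 4727
u = 4727
1/(C + u) = 1/(94247 + 4727) = 1/98974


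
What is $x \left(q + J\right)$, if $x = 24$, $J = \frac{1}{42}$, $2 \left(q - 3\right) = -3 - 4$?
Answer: $- \frac{80}{7} \approx -11.429$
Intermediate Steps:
$q = - \frac{1}{2}$ ($q = 3 + \frac{-3 - 4}{2} = 3 + \frac{1}{2} \left(-7\right) = 3 - \frac{7}{2} = - \frac{1}{2} \approx -0.5$)
$J = \frac{1}{42} \approx 0.02381$
$x \left(q + J\right) = 24 \left(- \frac{1}{2} + \frac{1}{42}\right) = 24 \left(- \frac{10}{21}\right) = - \frac{80}{7}$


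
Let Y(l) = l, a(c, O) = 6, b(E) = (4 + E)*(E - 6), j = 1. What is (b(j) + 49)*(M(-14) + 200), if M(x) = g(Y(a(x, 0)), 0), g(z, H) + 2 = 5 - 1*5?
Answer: 4752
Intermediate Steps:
b(E) = (-6 + E)*(4 + E) (b(E) = (4 + E)*(-6 + E) = (-6 + E)*(4 + E))
g(z, H) = -2 (g(z, H) = -2 + (5 - 1*5) = -2 + (5 - 5) = -2 + 0 = -2)
M(x) = -2
(b(j) + 49)*(M(-14) + 200) = ((-24 + 1² - 2*1) + 49)*(-2 + 200) = ((-24 + 1 - 2) + 49)*198 = (-25 + 49)*198 = 24*198 = 4752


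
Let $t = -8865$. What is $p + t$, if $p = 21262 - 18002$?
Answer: $-5605$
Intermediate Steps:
$p = 3260$ ($p = 21262 - 18002 = 3260$)
$p + t = 3260 - 8865 = -5605$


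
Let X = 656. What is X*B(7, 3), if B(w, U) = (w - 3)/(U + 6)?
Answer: 2624/9 ≈ 291.56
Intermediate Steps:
B(w, U) = (-3 + w)/(6 + U)
X*B(7, 3) = 656*((-3 + 7)/(6 + 3)) = 656*(4/9) = 2624/9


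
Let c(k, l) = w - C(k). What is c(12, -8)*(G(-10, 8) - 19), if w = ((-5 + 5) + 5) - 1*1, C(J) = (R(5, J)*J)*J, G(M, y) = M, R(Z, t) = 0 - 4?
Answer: -16820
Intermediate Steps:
R(Z, t) = -4
C(J) = -4*J² (C(J) = (-4*J)*J = -4*J²)
w = 4 (w = (0 + 5) - 1 = 5 - 1 = 4)
c(k, l) = 4 + 4*k² (c(k, l) = 4 - (-4)*k² = 4 + 4*k²)
c(12, -8)*(G(-10, 8) - 19) = (4 + 4*12²)*(-10 - 19) = (4 + 4*144)*(-29) = (4 + 576)*(-29) = 580*(-29) = -16820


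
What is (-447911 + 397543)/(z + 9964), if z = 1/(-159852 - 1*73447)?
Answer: -11750804032/2324591235 ≈ -5.0550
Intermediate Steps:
z = -1/233299 (z = 1/(-159852 - 73447) = 1/(-233299) = -1/233299 ≈ -4.2863e-6)
(-447911 + 397543)/(z + 9964) = (-447911 + 397543)/(-1/233299 + 9964) = -50368/2324591235/233299 = -50368*233299/2324591235 = -11750804032/2324591235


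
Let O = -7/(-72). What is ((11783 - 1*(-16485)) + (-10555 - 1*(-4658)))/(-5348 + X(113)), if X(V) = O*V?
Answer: -1610712/384265 ≈ -4.1917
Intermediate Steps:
O = 7/72 (O = -7*(-1/72) = 7/72 ≈ 0.097222)
X(V) = 7*V/72
((11783 - 1*(-16485)) + (-10555 - 1*(-4658)))/(-5348 + X(113)) = ((11783 - 1*(-16485)) + (-10555 - 1*(-4658)))/(-5348 + (7/72)*113) = ((11783 + 16485) + (-10555 + 4658))/(-5348 + 791/72) = (28268 - 5897)/(-384265/72) = 22371*(-72/384265) = -1610712/384265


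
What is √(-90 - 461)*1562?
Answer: 1562*I*√551 ≈ 36665.0*I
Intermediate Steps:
√(-90 - 461)*1562 = √(-551)*1562 = (I*√551)*1562 = 1562*I*√551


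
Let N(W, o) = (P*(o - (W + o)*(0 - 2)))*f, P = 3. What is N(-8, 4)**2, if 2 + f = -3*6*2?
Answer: 207936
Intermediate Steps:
f = -38 (f = -2 - 3*6*2 = -2 - 18*2 = -2 - 36 = -38)
N(W, o) = -342*o - 228*W (N(W, o) = (3*(o - (W + o)*(0 - 2)))*(-38) = (3*(o - (W + o)*(-2)))*(-38) = (3*(o - (-2*W - 2*o)))*(-38) = (3*(o + (2*W + 2*o)))*(-38) = (3*(2*W + 3*o))*(-38) = (6*W + 9*o)*(-38) = -342*o - 228*W)
N(-8, 4)**2 = (-342*4 - 228*(-8))**2 = (-1368 + 1824)**2 = 456**2 = 207936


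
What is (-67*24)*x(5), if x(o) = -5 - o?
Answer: 16080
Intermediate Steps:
(-67*24)*x(5) = (-67*24)*(-5 - 1*5) = -1608*(-5 - 5) = -1608*(-10) = 16080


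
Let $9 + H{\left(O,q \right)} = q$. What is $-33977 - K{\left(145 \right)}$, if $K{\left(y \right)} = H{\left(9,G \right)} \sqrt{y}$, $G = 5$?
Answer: $-33977 + 4 \sqrt{145} \approx -33929.0$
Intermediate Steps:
$H{\left(O,q \right)} = -9 + q$
$K{\left(y \right)} = - 4 \sqrt{y}$ ($K{\left(y \right)} = \left(-9 + 5\right) \sqrt{y} = - 4 \sqrt{y}$)
$-33977 - K{\left(145 \right)} = -33977 - - 4 \sqrt{145} = -33977 + 4 \sqrt{145}$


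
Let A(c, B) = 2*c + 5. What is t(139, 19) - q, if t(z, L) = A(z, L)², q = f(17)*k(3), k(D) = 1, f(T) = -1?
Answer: 80090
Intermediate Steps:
A(c, B) = 5 + 2*c
q = -1 (q = -1*1 = -1)
t(z, L) = (5 + 2*z)²
t(139, 19) - q = (5 + 2*139)² - 1*(-1) = (5 + 278)² + 1 = 283² + 1 = 80089 + 1 = 80090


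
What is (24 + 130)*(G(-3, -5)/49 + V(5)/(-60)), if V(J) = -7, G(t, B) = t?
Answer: 1793/210 ≈ 8.5381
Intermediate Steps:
(24 + 130)*(G(-3, -5)/49 + V(5)/(-60)) = (24 + 130)*(-3/49 - 7/(-60)) = 154*(-3*1/49 - 7*(-1/60)) = 154*(-3/49 + 7/60) = 154*(163/2940) = 1793/210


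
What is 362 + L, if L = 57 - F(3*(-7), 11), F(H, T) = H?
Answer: 440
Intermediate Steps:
L = 78 (L = 57 - 3*(-7) = 57 - 1*(-21) = 57 + 21 = 78)
362 + L = 362 + 78 = 440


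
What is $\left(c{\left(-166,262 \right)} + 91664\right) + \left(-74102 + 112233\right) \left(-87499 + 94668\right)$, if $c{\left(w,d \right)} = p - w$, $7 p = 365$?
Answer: $\frac{1914171148}{7} \approx 2.7345 \cdot 10^{8}$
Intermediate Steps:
$p = \frac{365}{7}$ ($p = \frac{1}{7} \cdot 365 = \frac{365}{7} \approx 52.143$)
$c{\left(w,d \right)} = \frac{365}{7} - w$
$\left(c{\left(-166,262 \right)} + 91664\right) + \left(-74102 + 112233\right) \left(-87499 + 94668\right) = \left(\left(\frac{365}{7} - -166\right) + 91664\right) + \left(-74102 + 112233\right) \left(-87499 + 94668\right) = \left(\left(\frac{365}{7} + 166\right) + 91664\right) + 38131 \cdot 7169 = \left(\frac{1527}{7} + 91664\right) + 273361139 = \frac{643175}{7} + 273361139 = \frac{1914171148}{7}$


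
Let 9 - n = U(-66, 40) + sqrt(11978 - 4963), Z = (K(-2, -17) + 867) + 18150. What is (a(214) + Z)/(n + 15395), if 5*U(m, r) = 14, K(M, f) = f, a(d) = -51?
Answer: 7295933470/5929748661 + 473725*sqrt(7015)/5929748661 ≈ 1.2371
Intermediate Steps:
U(m, r) = 14/5 (U(m, r) = (1/5)*14 = 14/5)
Z = 19000 (Z = (-17 + 867) + 18150 = 850 + 18150 = 19000)
n = 31/5 - sqrt(7015) (n = 9 - (14/5 + sqrt(11978 - 4963)) = 9 - (14/5 + sqrt(7015)) = 9 + (-14/5 - sqrt(7015)) = 31/5 - sqrt(7015) ≈ -77.556)
(a(214) + Z)/(n + 15395) = (-51 + 19000)/((31/5 - sqrt(7015)) + 15395) = 18949/(77006/5 - sqrt(7015))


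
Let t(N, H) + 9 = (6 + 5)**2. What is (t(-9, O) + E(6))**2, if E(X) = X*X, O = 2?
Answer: 21904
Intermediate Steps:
t(N, H) = 112 (t(N, H) = -9 + (6 + 5)**2 = -9 + 11**2 = -9 + 121 = 112)
E(X) = X**2
(t(-9, O) + E(6))**2 = (112 + 6**2)**2 = (112 + 36)**2 = 148**2 = 21904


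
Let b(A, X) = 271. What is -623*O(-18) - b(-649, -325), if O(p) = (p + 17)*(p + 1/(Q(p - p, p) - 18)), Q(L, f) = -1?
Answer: -218838/19 ≈ -11518.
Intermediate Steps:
O(p) = (17 + p)*(-1/19 + p) (O(p) = (p + 17)*(p + 1/(-1 - 18)) = (17 + p)*(p + 1/(-19)) = (17 + p)*(p - 1/19) = (17 + p)*(-1/19 + p))
-623*O(-18) - b(-649, -325) = -623*(-17/19 + (-18)**2 + (322/19)*(-18)) - 1*271 = -623*(-17/19 + 324 - 5796/19) - 271 = -623*343/19 - 271 = -213689/19 - 271 = -218838/19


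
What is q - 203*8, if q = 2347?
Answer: 723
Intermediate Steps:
q - 203*8 = 2347 - 203*8 = 2347 - 1624 = 723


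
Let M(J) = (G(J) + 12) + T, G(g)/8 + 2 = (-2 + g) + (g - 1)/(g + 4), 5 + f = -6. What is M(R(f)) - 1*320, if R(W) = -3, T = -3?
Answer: -399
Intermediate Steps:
f = -11 (f = -5 - 6 = -11)
G(g) = -32 + 8*g + 8*(-1 + g)/(4 + g) (G(g) = -16 + 8*((-2 + g) + (g - 1)/(g + 4)) = -16 + 8*((-2 + g) + (-1 + g)/(4 + g)) = -16 + 8*(-2 + g + (-1 + g)/(4 + g)) = -16 + (-16 + 8*g + 8*(-1 + g)/(4 + g)) = -32 + 8*g + 8*(-1 + g)/(4 + g))
M(J) = 9 + 8*(-17 + J + J²)/(4 + J) (M(J) = (8*(-17 + J + J²)/(4 + J) + 12) - 3 = (12 + 8*(-17 + J + J²)/(4 + J)) - 3 = 9 + 8*(-17 + J + J²)/(4 + J))
M(R(f)) - 1*320 = (-100 + 8*(-3)² + 17*(-3))/(4 - 3) - 1*320 = (-100 + 8*9 - 51)/1 - 320 = 1*(-100 + 72 - 51) - 320 = 1*(-79) - 320 = -79 - 320 = -399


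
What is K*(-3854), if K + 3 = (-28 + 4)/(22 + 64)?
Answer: 543414/43 ≈ 12638.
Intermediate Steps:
K = -141/43 (K = -3 + (-28 + 4)/(22 + 64) = -3 - 24/86 = -3 - 24*1/86 = -3 - 12/43 = -141/43 ≈ -3.2791)
K*(-3854) = -141/43*(-3854) = 543414/43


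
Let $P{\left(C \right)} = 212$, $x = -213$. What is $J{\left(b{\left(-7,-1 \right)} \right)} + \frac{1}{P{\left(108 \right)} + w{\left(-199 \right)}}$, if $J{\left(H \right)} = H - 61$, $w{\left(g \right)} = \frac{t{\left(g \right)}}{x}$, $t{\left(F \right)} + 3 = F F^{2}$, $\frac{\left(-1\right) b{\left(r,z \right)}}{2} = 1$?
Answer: $- \frac{499322541}{7925758} \approx -63.0$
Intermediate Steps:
$b{\left(r,z \right)} = -2$ ($b{\left(r,z \right)} = \left(-2\right) 1 = -2$)
$t{\left(F \right)} = -3 + F^{3}$ ($t{\left(F \right)} = -3 + F F^{2} = -3 + F^{3}$)
$w{\left(g \right)} = \frac{1}{71} - \frac{g^{3}}{213}$ ($w{\left(g \right)} = \frac{-3 + g^{3}}{-213} = \left(-3 + g^{3}\right) \left(- \frac{1}{213}\right) = \frac{1}{71} - \frac{g^{3}}{213}$)
$J{\left(H \right)} = -61 + H$
$J{\left(b{\left(-7,-1 \right)} \right)} + \frac{1}{P{\left(108 \right)} + w{\left(-199 \right)}} = \left(-61 - 2\right) + \frac{1}{212 - \left(- \frac{1}{71} + \frac{\left(-199\right)^{3}}{213}\right)} = -63 + \frac{1}{212 + \left(\frac{1}{71} - - \frac{7880599}{213}\right)} = -63 + \frac{1}{212 + \left(\frac{1}{71} + \frac{7880599}{213}\right)} = -63 + \frac{1}{212 + \frac{7880602}{213}} = -63 + \frac{1}{\frac{7925758}{213}} = -63 + \frac{213}{7925758} = - \frac{499322541}{7925758}$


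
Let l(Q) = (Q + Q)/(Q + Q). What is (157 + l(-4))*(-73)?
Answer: -11534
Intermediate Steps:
l(Q) = 1 (l(Q) = (2*Q)/((2*Q)) = (2*Q)*(1/(2*Q)) = 1)
(157 + l(-4))*(-73) = (157 + 1)*(-73) = 158*(-73) = -11534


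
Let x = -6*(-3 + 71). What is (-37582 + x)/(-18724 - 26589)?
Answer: 37990/45313 ≈ 0.83839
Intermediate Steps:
x = -408 (x = -6*68 = -408)
(-37582 + x)/(-18724 - 26589) = (-37582 - 408)/(-18724 - 26589) = -37990/(-45313) = -37990*(-1/45313) = 37990/45313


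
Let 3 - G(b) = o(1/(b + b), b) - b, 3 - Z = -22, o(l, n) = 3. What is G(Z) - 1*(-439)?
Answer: 464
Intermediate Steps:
Z = 25 (Z = 3 - 1*(-22) = 3 + 22 = 25)
G(b) = b (G(b) = 3 - (3 - b) = 3 + (-3 + b) = b)
G(Z) - 1*(-439) = 25 - 1*(-439) = 25 + 439 = 464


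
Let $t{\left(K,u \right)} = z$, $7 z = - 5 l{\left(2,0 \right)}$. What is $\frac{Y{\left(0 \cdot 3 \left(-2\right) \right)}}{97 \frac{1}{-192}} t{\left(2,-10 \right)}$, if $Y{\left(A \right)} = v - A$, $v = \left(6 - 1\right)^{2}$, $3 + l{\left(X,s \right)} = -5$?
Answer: $- \frac{192000}{679} \approx -282.77$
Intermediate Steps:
$l{\left(X,s \right)} = -8$ ($l{\left(X,s \right)} = -3 - 5 = -8$)
$v = 25$ ($v = 5^{2} = 25$)
$z = \frac{40}{7}$ ($z = \frac{\left(-5\right) \left(-8\right)}{7} = \frac{1}{7} \cdot 40 = \frac{40}{7} \approx 5.7143$)
$t{\left(K,u \right)} = \frac{40}{7}$
$Y{\left(A \right)} = 25 - A$
$\frac{Y{\left(0 \cdot 3 \left(-2\right) \right)}}{97 \frac{1}{-192}} t{\left(2,-10 \right)} = \frac{25 - 0 \cdot 3 \left(-2\right)}{97 \frac{1}{-192}} \cdot \frac{40}{7} = \frac{25 - 0 \left(-2\right)}{97 \left(- \frac{1}{192}\right)} \frac{40}{7} = \frac{25 - 0}{- \frac{97}{192}} \cdot \frac{40}{7} = \left(25 + 0\right) \left(- \frac{192}{97}\right) \frac{40}{7} = 25 \left(- \frac{192}{97}\right) \frac{40}{7} = \left(- \frac{4800}{97}\right) \frac{40}{7} = - \frac{192000}{679}$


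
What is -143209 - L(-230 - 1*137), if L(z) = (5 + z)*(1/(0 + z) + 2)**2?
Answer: -19094178383/134689 ≈ -1.4177e+5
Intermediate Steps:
L(z) = (2 + 1/z)**2*(5 + z) (L(z) = (5 + z)*(1/z + 2)**2 = (5 + z)*(2 + 1/z)**2 = (2 + 1/z)**2*(5 + z))
-143209 - L(-230 - 1*137) = -143209 - (1 + 2*(-230 - 1*137))**2*(5 + (-230 - 1*137))/(-230 - 1*137)**2 = -143209 - (1 + 2*(-230 - 137))**2*(5 + (-230 - 137))/(-230 - 137)**2 = -143209 - (1 + 2*(-367))**2*(5 - 367)/(-367)**2 = -143209 - (1 - 734)**2*(-362)/134689 = -143209 - (-733)**2*(-362)/134689 = -143209 - 537289*(-362)/134689 = -143209 - 1*(-194498618/134689) = -143209 + 194498618/134689 = -19094178383/134689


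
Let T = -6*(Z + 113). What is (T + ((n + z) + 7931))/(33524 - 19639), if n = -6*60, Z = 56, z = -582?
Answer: 1195/2777 ≈ 0.43032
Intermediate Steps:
n = -360
T = -1014 (T = -6*(56 + 113) = -6*169 = -1014)
(T + ((n + z) + 7931))/(33524 - 19639) = (-1014 + ((-360 - 582) + 7931))/(33524 - 19639) = (-1014 + (-942 + 7931))/13885 = (-1014 + 6989)*(1/13885) = 5975*(1/13885) = 1195/2777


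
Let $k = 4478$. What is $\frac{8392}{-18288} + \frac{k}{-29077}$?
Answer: $- \frac{40738481}{66470022} \approx -0.61288$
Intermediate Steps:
$\frac{8392}{-18288} + \frac{k}{-29077} = \frac{8392}{-18288} + \frac{4478}{-29077} = 8392 \left(- \frac{1}{18288}\right) + 4478 \left(- \frac{1}{29077}\right) = - \frac{1049}{2286} - \frac{4478}{29077} = - \frac{40738481}{66470022}$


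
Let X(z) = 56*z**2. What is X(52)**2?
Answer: 22929227776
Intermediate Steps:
X(52)**2 = (56*52**2)**2 = (56*2704)**2 = 151424**2 = 22929227776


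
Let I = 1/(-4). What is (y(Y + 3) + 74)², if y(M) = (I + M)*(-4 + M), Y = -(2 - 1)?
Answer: 19881/4 ≈ 4970.3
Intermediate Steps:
Y = -1 (Y = -1*1 = -1)
I = -¼ ≈ -0.25000
y(M) = (-4 + M)*(-¼ + M) (y(M) = (-¼ + M)*(-4 + M) = (-4 + M)*(-¼ + M))
(y(Y + 3) + 74)² = ((1 + (-1 + 3)² - 17*(-1 + 3)/4) + 74)² = ((1 + 2² - 17/4*2) + 74)² = ((1 + 4 - 17/2) + 74)² = (-7/2 + 74)² = (141/2)² = 19881/4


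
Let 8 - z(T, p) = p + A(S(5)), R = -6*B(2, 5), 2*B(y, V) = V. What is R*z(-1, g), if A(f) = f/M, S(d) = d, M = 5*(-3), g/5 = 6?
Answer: 325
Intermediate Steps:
g = 30 (g = 5*6 = 30)
B(y, V) = V/2
M = -15
R = -15 (R = -3*5 = -6*5/2 = -15)
A(f) = -f/15 (A(f) = f/(-15) = f*(-1/15) = -f/15)
z(T, p) = 25/3 - p (z(T, p) = 8 - (p - 1/15*5) = 8 - (p - 1/3) = 8 - (-1/3 + p) = 8 + (1/3 - p) = 25/3 - p)
R*z(-1, g) = -15*(25/3 - 1*30) = -15*(25/3 - 30) = -15*(-65/3) = 325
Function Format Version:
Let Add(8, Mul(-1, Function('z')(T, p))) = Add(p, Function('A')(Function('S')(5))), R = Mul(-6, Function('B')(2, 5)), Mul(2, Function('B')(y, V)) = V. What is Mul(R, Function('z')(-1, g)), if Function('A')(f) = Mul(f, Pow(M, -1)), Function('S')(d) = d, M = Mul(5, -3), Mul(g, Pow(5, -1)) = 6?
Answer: 325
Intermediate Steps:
g = 30 (g = Mul(5, 6) = 30)
Function('B')(y, V) = Mul(Rational(1, 2), V)
M = -15
R = -15 (R = Mul(-6, Mul(Rational(1, 2), 5)) = Mul(-6, Rational(5, 2)) = -15)
Function('A')(f) = Mul(Rational(-1, 15), f) (Function('A')(f) = Mul(f, Pow(-15, -1)) = Mul(f, Rational(-1, 15)) = Mul(Rational(-1, 15), f))
Function('z')(T, p) = Add(Rational(25, 3), Mul(-1, p)) (Function('z')(T, p) = Add(8, Mul(-1, Add(p, Mul(Rational(-1, 15), 5)))) = Add(8, Mul(-1, Add(p, Rational(-1, 3)))) = Add(8, Mul(-1, Add(Rational(-1, 3), p))) = Add(8, Add(Rational(1, 3), Mul(-1, p))) = Add(Rational(25, 3), Mul(-1, p)))
Mul(R, Function('z')(-1, g)) = Mul(-15, Add(Rational(25, 3), Mul(-1, 30))) = Mul(-15, Add(Rational(25, 3), -30)) = Mul(-15, Rational(-65, 3)) = 325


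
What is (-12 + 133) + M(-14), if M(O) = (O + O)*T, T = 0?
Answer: 121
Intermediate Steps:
M(O) = 0 (M(O) = (O + O)*0 = (2*O)*0 = 0)
(-12 + 133) + M(-14) = (-12 + 133) + 0 = 121 + 0 = 121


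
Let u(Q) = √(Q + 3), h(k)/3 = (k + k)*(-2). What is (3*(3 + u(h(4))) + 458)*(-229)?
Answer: -106943 - 2061*I*√5 ≈ -1.0694e+5 - 4608.5*I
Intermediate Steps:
h(k) = -12*k (h(k) = 3*((k + k)*(-2)) = 3*((2*k)*(-2)) = 3*(-4*k) = -12*k)
u(Q) = √(3 + Q)
(3*(3 + u(h(4))) + 458)*(-229) = (3*(3 + √(3 - 12*4)) + 458)*(-229) = (3*(3 + √(3 - 48)) + 458)*(-229) = (3*(3 + √(-45)) + 458)*(-229) = (3*(3 + 3*I*√5) + 458)*(-229) = ((9 + 9*I*√5) + 458)*(-229) = (467 + 9*I*√5)*(-229) = -106943 - 2061*I*√5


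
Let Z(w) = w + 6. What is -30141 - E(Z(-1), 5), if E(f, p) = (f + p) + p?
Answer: -30156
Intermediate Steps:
Z(w) = 6 + w
E(f, p) = f + 2*p
-30141 - E(Z(-1), 5) = -30141 - ((6 - 1) + 2*5) = -30141 - (5 + 10) = -30141 - 1*15 = -30141 - 15 = -30156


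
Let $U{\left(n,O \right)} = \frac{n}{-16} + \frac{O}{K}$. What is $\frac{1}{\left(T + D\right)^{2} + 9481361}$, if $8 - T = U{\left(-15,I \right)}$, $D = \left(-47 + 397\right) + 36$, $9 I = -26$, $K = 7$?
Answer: $\frac{1016064}{9790979387233} \approx 1.0378 \cdot 10^{-7}$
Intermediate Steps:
$I = - \frac{26}{9}$ ($I = \frac{1}{9} \left(-26\right) = - \frac{26}{9} \approx -2.8889$)
$U{\left(n,O \right)} = - \frac{n}{16} + \frac{O}{7}$ ($U{\left(n,O \right)} = \frac{n}{-16} + \frac{O}{7} = n \left(- \frac{1}{16}\right) + O \frac{1}{7} = - \frac{n}{16} + \frac{O}{7}$)
$D = 386$ ($D = 350 + 36 = 386$)
$T = \frac{7535}{1008}$ ($T = 8 - \left(\left(- \frac{1}{16}\right) \left(-15\right) + \frac{1}{7} \left(- \frac{26}{9}\right)\right) = 8 - \left(\frac{15}{16} - \frac{26}{63}\right) = 8 - \frac{529}{1008} = \frac{7535}{1008} \approx 7.4752$)
$\frac{1}{\left(T + D\right)^{2} + 9481361} = \frac{1}{\left(\frac{7535}{1008} + 386\right)^{2} + 9481361} = \frac{1}{\left(\frac{396623}{1008}\right)^{2} + 9481361} = \frac{1}{\frac{157309804129}{1016064} + 9481361} = \frac{1}{\frac{9790979387233}{1016064}} = \frac{1016064}{9790979387233}$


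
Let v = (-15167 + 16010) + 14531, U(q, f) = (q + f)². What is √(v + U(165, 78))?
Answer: √74423 ≈ 272.81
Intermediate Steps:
U(q, f) = (f + q)²
v = 15374 (v = 843 + 14531 = 15374)
√(v + U(165, 78)) = √(15374 + (78 + 165)²) = √(15374 + 243²) = √(15374 + 59049) = √74423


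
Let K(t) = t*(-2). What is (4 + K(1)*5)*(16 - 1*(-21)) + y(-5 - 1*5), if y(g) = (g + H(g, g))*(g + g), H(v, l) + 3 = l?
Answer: 238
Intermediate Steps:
H(v, l) = -3 + l
y(g) = 2*g*(-3 + 2*g) (y(g) = (g + (-3 + g))*(g + g) = (-3 + 2*g)*(2*g) = 2*g*(-3 + 2*g))
K(t) = -2*t
(4 + K(1)*5)*(16 - 1*(-21)) + y(-5 - 1*5) = (4 - 2*1*5)*(16 - 1*(-21)) + 2*(-5 - 1*5)*(-3 + 2*(-5 - 1*5)) = (4 - 2*5)*(16 + 21) + 2*(-5 - 5)*(-3 + 2*(-5 - 5)) = (4 - 10)*37 + 2*(-10)*(-3 + 2*(-10)) = -6*37 + 2*(-10)*(-3 - 20) = -222 + 2*(-10)*(-23) = -222 + 460 = 238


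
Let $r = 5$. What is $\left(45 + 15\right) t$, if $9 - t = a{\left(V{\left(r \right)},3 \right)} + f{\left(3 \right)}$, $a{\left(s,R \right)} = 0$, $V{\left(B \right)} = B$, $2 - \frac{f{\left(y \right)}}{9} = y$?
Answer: $1080$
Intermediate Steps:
$f{\left(y \right)} = 18 - 9 y$
$t = 18$ ($t = 9 - \left(0 + \left(18 - 27\right)\right) = 9 - \left(0 - 9\right) = 9 - -9 = 9 + 9 = 18$)
$\left(45 + 15\right) t = \left(45 + 15\right) 18 = 60 \cdot 18 = 1080$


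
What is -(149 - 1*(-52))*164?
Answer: -32964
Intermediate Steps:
-(149 - 1*(-52))*164 = -(149 + 52)*164 = -1*201*164 = -201*164 = -32964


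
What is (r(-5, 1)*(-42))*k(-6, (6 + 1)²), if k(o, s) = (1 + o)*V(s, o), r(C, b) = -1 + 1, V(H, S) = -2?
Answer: 0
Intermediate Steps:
r(C, b) = 0
k(o, s) = -2 - 2*o (k(o, s) = (1 + o)*(-2) = -2 - 2*o)
(r(-5, 1)*(-42))*k(-6, (6 + 1)²) = (0*(-42))*(-2 - 2*(-6)) = 0*(-2 + 12) = 0*10 = 0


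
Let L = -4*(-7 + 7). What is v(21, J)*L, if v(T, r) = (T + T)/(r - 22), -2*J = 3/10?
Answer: 0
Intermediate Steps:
J = -3/20 (J = -3/(2*10) = -½*3/10 = -3/20 ≈ -0.15000)
L = 0 (L = -4*0 = 0)
v(T, r) = 2*T/(-22 + r) (v(T, r) = (2*T)/(-22 + r) = 2*T/(-22 + r))
v(21, J)*L = (2*21/(-22 - 3/20))*0 = (2*21/(-443/20))*0 = (2*21*(-20/443))*0 = -840/443*0 = 0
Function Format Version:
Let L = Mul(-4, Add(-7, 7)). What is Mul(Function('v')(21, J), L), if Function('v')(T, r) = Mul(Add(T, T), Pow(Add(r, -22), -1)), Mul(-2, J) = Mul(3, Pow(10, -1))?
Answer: 0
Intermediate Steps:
J = Rational(-3, 20) (J = Mul(Rational(-1, 2), Mul(3, Pow(10, -1))) = Mul(Rational(-1, 2), Mul(3, Rational(1, 10))) = Mul(Rational(-1, 2), Rational(3, 10)) = Rational(-3, 20) ≈ -0.15000)
L = 0 (L = Mul(-4, 0) = 0)
Function('v')(T, r) = Mul(2, T, Pow(Add(-22, r), -1)) (Function('v')(T, r) = Mul(Mul(2, T), Pow(Add(-22, r), -1)) = Mul(2, T, Pow(Add(-22, r), -1)))
Mul(Function('v')(21, J), L) = Mul(Mul(2, 21, Pow(Add(-22, Rational(-3, 20)), -1)), 0) = Mul(Mul(2, 21, Pow(Rational(-443, 20), -1)), 0) = Mul(Mul(2, 21, Rational(-20, 443)), 0) = Mul(Rational(-840, 443), 0) = 0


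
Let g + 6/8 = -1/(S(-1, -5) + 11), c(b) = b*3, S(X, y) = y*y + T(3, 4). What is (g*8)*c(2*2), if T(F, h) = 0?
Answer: -224/3 ≈ -74.667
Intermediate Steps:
S(X, y) = y² (S(X, y) = y*y + 0 = y² + 0 = y²)
c(b) = 3*b
g = -7/9 (g = -¾ - 1/((-5)² + 11) = -¾ - 1/(25 + 11) = -¾ - 1/36 = -7/9 ≈ -0.77778)
(g*8)*c(2*2) = (-7/9*8)*(3*(2*2)) = -56*4/3 = -56/9*12 = -224/3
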